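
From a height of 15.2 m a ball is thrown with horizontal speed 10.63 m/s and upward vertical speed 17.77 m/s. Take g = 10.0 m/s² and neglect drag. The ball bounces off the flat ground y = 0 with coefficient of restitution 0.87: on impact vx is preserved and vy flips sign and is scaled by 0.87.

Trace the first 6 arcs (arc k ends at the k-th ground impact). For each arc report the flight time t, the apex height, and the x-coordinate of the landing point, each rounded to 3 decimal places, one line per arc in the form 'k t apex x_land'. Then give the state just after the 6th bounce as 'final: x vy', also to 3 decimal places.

Arc 1: start y=15.200, vy=17.770 → t=4.267, apex=30.989, x_land=45.353, impact vy=-24.895
  bounce: vy ← 0.87·24.895 = 21.659
Arc 2: start y=0.000, vy=21.659 → t=4.332, apex=23.455, x_land=91.400, impact vy=-21.659
  bounce: vy ← 0.87·21.659 = 18.843
Arc 3: start y=0.000, vy=18.843 → t=3.769, apex=17.753, x_land=131.461, impact vy=-18.843
  bounce: vy ← 0.87·18.843 = 16.394
Arc 4: start y=0.000, vy=16.394 → t=3.279, apex=13.437, x_land=166.313, impact vy=-16.394
  bounce: vy ← 0.87·16.394 = 14.262
Arc 5: start y=0.000, vy=14.262 → t=2.852, apex=10.171, x_land=196.635, impact vy=-14.262
  bounce: vy ← 0.87·14.262 = 12.408
Arc 6: start y=0.000, vy=12.408 → t=2.482, apex=7.698, x_land=223.015, impact vy=-12.408
  bounce: vy ← 0.87·12.408 = 10.795

1 4.267 30.989 45.353
2 4.332 23.455 91.400
3 3.769 17.753 131.461
4 3.279 13.437 166.313
5 2.852 10.171 196.635
6 2.482 7.698 223.015
final: 223.015 10.795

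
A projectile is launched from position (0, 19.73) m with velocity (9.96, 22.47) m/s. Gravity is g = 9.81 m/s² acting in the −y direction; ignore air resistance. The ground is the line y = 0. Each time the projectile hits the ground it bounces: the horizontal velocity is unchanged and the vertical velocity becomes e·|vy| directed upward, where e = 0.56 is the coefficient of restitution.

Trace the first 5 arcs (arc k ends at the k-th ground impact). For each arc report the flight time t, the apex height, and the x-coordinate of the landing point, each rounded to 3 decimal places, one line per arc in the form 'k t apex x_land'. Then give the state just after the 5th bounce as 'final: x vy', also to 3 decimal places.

1 5.335 45.464 53.137
2 3.410 14.258 87.099
3 1.910 4.471 106.117
4 1.069 1.402 116.768
5 0.599 0.440 122.732
final: 122.732 1.645

Arc 1: start y=19.730, vy=22.470 → t=5.335, apex=45.464, x_land=53.137, impact vy=-29.866
  bounce: vy ← 0.56·29.866 = 16.725
Arc 2: start y=0.000, vy=16.725 → t=3.410, apex=14.258, x_land=87.099, impact vy=-16.725
  bounce: vy ← 0.56·16.725 = 9.366
Arc 3: start y=0.000, vy=9.366 → t=1.910, apex=4.471, x_land=106.117, impact vy=-9.366
  bounce: vy ← 0.56·9.366 = 5.245
Arc 4: start y=0.000, vy=5.245 → t=1.069, apex=1.402, x_land=116.768, impact vy=-5.245
  bounce: vy ← 0.56·5.245 = 2.937
Arc 5: start y=0.000, vy=2.937 → t=0.599, apex=0.440, x_land=122.732, impact vy=-2.937
  bounce: vy ← 0.56·2.937 = 1.645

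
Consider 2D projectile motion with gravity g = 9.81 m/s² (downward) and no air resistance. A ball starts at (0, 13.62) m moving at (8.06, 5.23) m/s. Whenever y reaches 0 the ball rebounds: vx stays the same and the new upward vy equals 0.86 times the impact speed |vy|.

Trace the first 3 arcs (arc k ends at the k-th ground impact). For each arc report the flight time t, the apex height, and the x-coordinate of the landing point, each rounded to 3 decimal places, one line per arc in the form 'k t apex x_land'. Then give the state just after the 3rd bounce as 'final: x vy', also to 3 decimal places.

1 2.283 15.014 18.399
2 3.009 11.104 42.653
3 2.588 8.213 63.512
final: 63.512 10.917

Arc 1: start y=13.620, vy=5.230 → t=2.283, apex=15.014, x_land=18.399, impact vy=-17.163
  bounce: vy ← 0.86·17.163 = 14.760
Arc 2: start y=0.000, vy=14.760 → t=3.009, apex=11.104, x_land=42.653, impact vy=-14.760
  bounce: vy ← 0.86·14.760 = 12.694
Arc 3: start y=0.000, vy=12.694 → t=2.588, apex=8.213, x_land=63.512, impact vy=-12.694
  bounce: vy ← 0.86·12.694 = 10.917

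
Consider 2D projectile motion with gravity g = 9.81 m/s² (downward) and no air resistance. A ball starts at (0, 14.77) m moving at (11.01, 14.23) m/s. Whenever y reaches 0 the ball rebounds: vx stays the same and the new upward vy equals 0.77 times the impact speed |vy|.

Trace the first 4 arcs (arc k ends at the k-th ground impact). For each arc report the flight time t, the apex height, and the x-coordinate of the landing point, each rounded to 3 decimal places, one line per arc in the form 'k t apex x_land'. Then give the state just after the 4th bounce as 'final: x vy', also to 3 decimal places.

1 3.712 25.091 40.872
2 3.483 14.876 79.220
3 2.682 8.820 108.748
4 2.065 5.229 131.485
final: 131.485 7.800

Arc 1: start y=14.770, vy=14.230 → t=3.712, apex=25.091, x_land=40.872, impact vy=-22.187
  bounce: vy ← 0.77·22.187 = 17.084
Arc 2: start y=0.000, vy=17.084 → t=3.483, apex=14.876, x_land=79.220, impact vy=-17.084
  bounce: vy ← 0.77·17.084 = 13.155
Arc 3: start y=0.000, vy=13.155 → t=2.682, apex=8.820, x_land=108.748, impact vy=-13.155
  bounce: vy ← 0.77·13.155 = 10.129
Arc 4: start y=0.000, vy=10.129 → t=2.065, apex=5.229, x_land=131.485, impact vy=-10.129
  bounce: vy ← 0.77·10.129 = 7.800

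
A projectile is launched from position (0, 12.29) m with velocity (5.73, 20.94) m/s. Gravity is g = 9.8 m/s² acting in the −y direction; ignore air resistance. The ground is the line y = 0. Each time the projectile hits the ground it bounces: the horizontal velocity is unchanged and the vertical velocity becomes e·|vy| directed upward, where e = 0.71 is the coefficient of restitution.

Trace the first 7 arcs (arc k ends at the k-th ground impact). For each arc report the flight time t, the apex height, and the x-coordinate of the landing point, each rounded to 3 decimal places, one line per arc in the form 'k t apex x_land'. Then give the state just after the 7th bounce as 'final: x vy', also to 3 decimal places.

1 4.796 34.662 27.483
2 3.777 17.473 49.124
3 2.681 8.808 64.489
4 1.904 4.440 75.398
5 1.352 2.238 83.143
6 0.960 1.128 88.642
7 0.681 0.569 92.547
final: 92.547 2.371

Arc 1: start y=12.290, vy=20.940 → t=4.796, apex=34.662, x_land=27.483, impact vy=-26.065
  bounce: vy ← 0.71·26.065 = 18.506
Arc 2: start y=0.000, vy=18.506 → t=3.777, apex=17.473, x_land=49.124, impact vy=-18.506
  bounce: vy ← 0.71·18.506 = 13.139
Arc 3: start y=0.000, vy=13.139 → t=2.681, apex=8.808, x_land=64.489, impact vy=-13.139
  bounce: vy ← 0.71·13.139 = 9.329
Arc 4: start y=0.000, vy=9.329 → t=1.904, apex=4.440, x_land=75.398, impact vy=-9.329
  bounce: vy ← 0.71·9.329 = 6.623
Arc 5: start y=0.000, vy=6.623 → t=1.352, apex=2.238, x_land=83.143, impact vy=-6.623
  bounce: vy ← 0.71·6.623 = 4.703
Arc 6: start y=0.000, vy=4.703 → t=0.960, apex=1.128, x_land=88.642, impact vy=-4.703
  bounce: vy ← 0.71·4.703 = 3.339
Arc 7: start y=0.000, vy=3.339 → t=0.681, apex=0.569, x_land=92.547, impact vy=-3.339
  bounce: vy ← 0.71·3.339 = 2.371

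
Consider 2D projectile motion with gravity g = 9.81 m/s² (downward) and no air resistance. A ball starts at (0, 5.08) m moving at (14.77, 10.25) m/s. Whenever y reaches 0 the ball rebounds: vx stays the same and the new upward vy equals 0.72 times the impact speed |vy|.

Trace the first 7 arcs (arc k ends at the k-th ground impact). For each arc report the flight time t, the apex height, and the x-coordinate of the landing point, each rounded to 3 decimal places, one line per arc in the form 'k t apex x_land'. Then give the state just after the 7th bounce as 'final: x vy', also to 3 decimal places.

Arc 1: start y=5.080, vy=10.250 → t=2.503, apex=10.435, x_land=36.975, impact vy=-14.308
  bounce: vy ← 0.72·14.308 = 10.302
Arc 2: start y=0.000, vy=10.302 → t=2.100, apex=5.409, x_land=67.997, impact vy=-10.302
  bounce: vy ← 0.72·10.302 = 7.418
Arc 3: start y=0.000, vy=7.418 → t=1.512, apex=2.804, x_land=90.333, impact vy=-7.418
  bounce: vy ← 0.72·7.418 = 5.341
Arc 4: start y=0.000, vy=5.341 → t=1.089, apex=1.454, x_land=106.415, impact vy=-5.341
  bounce: vy ← 0.72·5.341 = 3.845
Arc 5: start y=0.000, vy=3.845 → t=0.784, apex=0.754, x_land=117.993, impact vy=-3.845
  bounce: vy ← 0.72·3.845 = 2.769
Arc 6: start y=0.000, vy=2.769 → t=0.564, apex=0.391, x_land=126.330, impact vy=-2.769
  bounce: vy ← 0.72·2.769 = 1.993
Arc 7: start y=0.000, vy=1.993 → t=0.406, apex=0.203, x_land=132.333, impact vy=-1.993
  bounce: vy ← 0.72·1.993 = 1.435

1 2.503 10.435 36.975
2 2.100 5.409 67.997
3 1.512 2.804 90.333
4 1.089 1.454 106.415
5 0.784 0.754 117.993
6 0.564 0.391 126.330
7 0.406 0.203 132.333
final: 132.333 1.435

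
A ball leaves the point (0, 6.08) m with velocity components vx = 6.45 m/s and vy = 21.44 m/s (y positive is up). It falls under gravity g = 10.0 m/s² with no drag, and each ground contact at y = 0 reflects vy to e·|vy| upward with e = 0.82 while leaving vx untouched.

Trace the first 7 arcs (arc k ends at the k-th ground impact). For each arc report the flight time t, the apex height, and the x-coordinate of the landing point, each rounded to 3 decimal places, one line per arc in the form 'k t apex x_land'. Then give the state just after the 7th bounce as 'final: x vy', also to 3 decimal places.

Arc 1: start y=6.080, vy=21.440 → t=4.555, apex=29.064, x_land=29.380, impact vy=-24.110
  bounce: vy ← 0.82·24.110 = 19.770
Arc 2: start y=0.000, vy=19.770 → t=3.954, apex=19.542, x_land=54.883, impact vy=-19.770
  bounce: vy ← 0.82·19.770 = 16.211
Arc 3: start y=0.000, vy=16.211 → t=3.242, apex=13.140, x_land=75.795, impact vy=-16.211
  bounce: vy ← 0.82·16.211 = 13.293
Arc 4: start y=0.000, vy=13.293 → t=2.659, apex=8.836, x_land=92.944, impact vy=-13.293
  bounce: vy ← 0.82·13.293 = 10.900
Arc 5: start y=0.000, vy=10.900 → t=2.180, apex=5.941, x_land=107.005, impact vy=-10.900
  bounce: vy ← 0.82·10.900 = 8.938
Arc 6: start y=0.000, vy=8.938 → t=1.788, apex=3.995, x_land=118.536, impact vy=-8.938
  bounce: vy ← 0.82·8.938 = 7.329
Arc 7: start y=0.000, vy=7.329 → t=1.466, apex=2.686, x_land=127.991, impact vy=-7.329
  bounce: vy ← 0.82·7.329 = 6.010

1 4.555 29.064 29.380
2 3.954 19.542 54.883
3 3.242 13.140 75.795
4 2.659 8.836 92.944
5 2.180 5.941 107.005
6 1.788 3.995 118.536
7 1.466 2.686 127.991
final: 127.991 6.010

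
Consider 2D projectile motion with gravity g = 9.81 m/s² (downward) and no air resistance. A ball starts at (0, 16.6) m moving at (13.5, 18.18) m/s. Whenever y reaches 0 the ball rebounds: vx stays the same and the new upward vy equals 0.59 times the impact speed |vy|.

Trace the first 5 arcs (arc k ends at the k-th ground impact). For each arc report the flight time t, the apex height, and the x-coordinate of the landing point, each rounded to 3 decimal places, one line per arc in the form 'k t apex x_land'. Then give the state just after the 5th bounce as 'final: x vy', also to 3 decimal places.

Arc 1: start y=16.600, vy=18.180 → t=4.464, apex=33.446, x_land=60.270, impact vy=-25.616
  bounce: vy ← 0.59·25.616 = 15.114
Arc 2: start y=0.000, vy=15.114 → t=3.081, apex=11.642, x_land=101.868, impact vy=-15.114
  bounce: vy ← 0.59·15.114 = 8.917
Arc 3: start y=0.000, vy=8.917 → t=1.818, apex=4.053, x_land=126.410, impact vy=-8.917
  bounce: vy ← 0.59·8.917 = 5.261
Arc 4: start y=0.000, vy=5.261 → t=1.073, apex=1.411, x_land=140.890, impact vy=-5.261
  bounce: vy ← 0.59·5.261 = 3.104
Arc 5: start y=0.000, vy=3.104 → t=0.633, apex=0.491, x_land=149.434, impact vy=-3.104
  bounce: vy ← 0.59·3.104 = 1.831

1 4.464 33.446 60.270
2 3.081 11.642 101.868
3 1.818 4.053 126.410
4 1.073 1.411 140.890
5 0.633 0.491 149.434
final: 149.434 1.831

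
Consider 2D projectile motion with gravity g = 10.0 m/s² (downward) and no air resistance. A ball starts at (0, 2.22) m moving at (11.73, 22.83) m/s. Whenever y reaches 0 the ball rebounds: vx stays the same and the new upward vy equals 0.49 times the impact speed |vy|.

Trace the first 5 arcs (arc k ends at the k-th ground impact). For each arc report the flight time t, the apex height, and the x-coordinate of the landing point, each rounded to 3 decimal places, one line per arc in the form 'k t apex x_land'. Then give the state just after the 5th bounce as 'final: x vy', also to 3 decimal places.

1 4.661 28.280 54.677
2 2.331 6.790 82.015
3 1.142 1.630 95.412
4 0.560 0.391 101.976
5 0.274 0.094 105.192
final: 105.192 0.672

Arc 1: start y=2.220, vy=22.830 → t=4.661, apex=28.280, x_land=54.677, impact vy=-23.783
  bounce: vy ← 0.49·23.783 = 11.653
Arc 2: start y=0.000, vy=11.653 → t=2.331, apex=6.790, x_land=82.015, impact vy=-11.653
  bounce: vy ← 0.49·11.653 = 5.710
Arc 3: start y=0.000, vy=5.710 → t=1.142, apex=1.630, x_land=95.412, impact vy=-5.710
  bounce: vy ← 0.49·5.710 = 2.798
Arc 4: start y=0.000, vy=2.798 → t=0.560, apex=0.391, x_land=101.976, impact vy=-2.798
  bounce: vy ← 0.49·2.798 = 1.371
Arc 5: start y=0.000, vy=1.371 → t=0.274, apex=0.094, x_land=105.192, impact vy=-1.371
  bounce: vy ← 0.49·1.371 = 0.672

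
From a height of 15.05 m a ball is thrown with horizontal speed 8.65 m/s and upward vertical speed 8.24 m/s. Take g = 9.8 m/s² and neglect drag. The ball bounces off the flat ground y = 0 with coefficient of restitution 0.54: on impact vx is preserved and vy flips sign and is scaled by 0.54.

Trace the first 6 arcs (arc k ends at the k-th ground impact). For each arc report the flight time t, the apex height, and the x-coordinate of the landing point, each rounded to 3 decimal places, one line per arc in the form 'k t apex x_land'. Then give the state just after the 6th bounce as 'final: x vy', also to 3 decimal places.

1 2.785 18.514 24.087
2 2.099 5.399 42.246
3 1.134 1.574 52.052
4 0.612 0.459 57.347
5 0.331 0.134 60.207
6 0.179 0.039 61.751
final: 61.751 0.472

Arc 1: start y=15.050, vy=8.240 → t=2.785, apex=18.514, x_land=24.087, impact vy=-19.049
  bounce: vy ← 0.54·19.049 = 10.287
Arc 2: start y=0.000, vy=10.287 → t=2.099, apex=5.399, x_land=42.246, impact vy=-10.287
  bounce: vy ← 0.54·10.287 = 5.555
Arc 3: start y=0.000, vy=5.555 → t=1.134, apex=1.574, x_land=52.052, impact vy=-5.555
  bounce: vy ← 0.54·5.555 = 3.000
Arc 4: start y=0.000, vy=3.000 → t=0.612, apex=0.459, x_land=57.347, impact vy=-3.000
  bounce: vy ← 0.54·3.000 = 1.620
Arc 5: start y=0.000, vy=1.620 → t=0.331, apex=0.134, x_land=60.207, impact vy=-1.620
  bounce: vy ← 0.54·1.620 = 0.875
Arc 6: start y=0.000, vy=0.875 → t=0.179, apex=0.039, x_land=61.751, impact vy=-0.875
  bounce: vy ← 0.54·0.875 = 0.472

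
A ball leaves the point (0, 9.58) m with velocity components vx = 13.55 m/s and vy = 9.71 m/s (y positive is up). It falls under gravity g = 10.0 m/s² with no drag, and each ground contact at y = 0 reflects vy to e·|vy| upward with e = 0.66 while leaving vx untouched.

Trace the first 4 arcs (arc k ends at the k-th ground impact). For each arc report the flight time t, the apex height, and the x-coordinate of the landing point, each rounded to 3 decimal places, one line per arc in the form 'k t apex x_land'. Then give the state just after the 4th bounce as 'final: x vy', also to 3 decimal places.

1 2.662 14.294 36.068
2 2.232 6.227 66.309
3 1.473 2.712 86.269
4 0.972 1.181 99.442
final: 99.442 3.208

Arc 1: start y=9.580, vy=9.710 → t=2.662, apex=14.294, x_land=36.068, impact vy=-16.908
  bounce: vy ← 0.66·16.908 = 11.159
Arc 2: start y=0.000, vy=11.159 → t=2.232, apex=6.227, x_land=66.309, impact vy=-11.159
  bounce: vy ← 0.66·11.159 = 7.365
Arc 3: start y=0.000, vy=7.365 → t=1.473, apex=2.712, x_land=86.269, impact vy=-7.365
  bounce: vy ← 0.66·7.365 = 4.861
Arc 4: start y=0.000, vy=4.861 → t=0.972, apex=1.181, x_land=99.442, impact vy=-4.861
  bounce: vy ← 0.66·4.861 = 3.208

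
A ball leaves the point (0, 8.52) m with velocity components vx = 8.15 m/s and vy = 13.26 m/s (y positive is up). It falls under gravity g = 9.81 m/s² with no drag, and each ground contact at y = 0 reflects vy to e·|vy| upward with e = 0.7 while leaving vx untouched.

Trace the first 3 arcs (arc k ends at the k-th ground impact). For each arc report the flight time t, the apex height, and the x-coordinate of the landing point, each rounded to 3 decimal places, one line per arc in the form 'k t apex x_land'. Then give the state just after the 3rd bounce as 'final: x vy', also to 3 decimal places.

Arc 1: start y=8.520, vy=13.260 → t=3.240, apex=17.482, x_land=26.402, impact vy=-18.520
  bounce: vy ← 0.7·18.520 = 12.964
Arc 2: start y=0.000, vy=12.964 → t=2.643, apex=8.566, x_land=47.943, impact vy=-12.964
  bounce: vy ← 0.7·12.964 = 9.075
Arc 3: start y=0.000, vy=9.075 → t=1.850, apex=4.197, x_land=63.021, impact vy=-9.075
  bounce: vy ← 0.7·9.075 = 6.352

1 3.240 17.482 26.402
2 2.643 8.566 47.943
3 1.850 4.197 63.021
final: 63.021 6.352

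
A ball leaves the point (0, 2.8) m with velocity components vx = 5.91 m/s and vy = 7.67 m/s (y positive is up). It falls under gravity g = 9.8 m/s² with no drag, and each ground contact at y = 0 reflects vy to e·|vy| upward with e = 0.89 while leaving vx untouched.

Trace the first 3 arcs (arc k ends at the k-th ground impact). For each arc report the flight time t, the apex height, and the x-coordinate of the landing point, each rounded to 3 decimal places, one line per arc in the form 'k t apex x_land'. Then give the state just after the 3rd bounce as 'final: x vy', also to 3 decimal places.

Arc 1: start y=2.800, vy=7.670 → t=1.871, apex=5.801, x_land=11.056, impact vy=-10.663
  bounce: vy ← 0.89·10.663 = 9.490
Arc 2: start y=0.000, vy=9.490 → t=1.937, apex=4.595, x_land=22.503, impact vy=-9.490
  bounce: vy ← 0.89·9.490 = 8.447
Arc 3: start y=0.000, vy=8.447 → t=1.724, apex=3.640, x_land=32.690, impact vy=-8.447
  bounce: vy ← 0.89·8.447 = 7.517

1 1.871 5.801 11.056
2 1.937 4.595 22.503
3 1.724 3.640 32.690
final: 32.690 7.517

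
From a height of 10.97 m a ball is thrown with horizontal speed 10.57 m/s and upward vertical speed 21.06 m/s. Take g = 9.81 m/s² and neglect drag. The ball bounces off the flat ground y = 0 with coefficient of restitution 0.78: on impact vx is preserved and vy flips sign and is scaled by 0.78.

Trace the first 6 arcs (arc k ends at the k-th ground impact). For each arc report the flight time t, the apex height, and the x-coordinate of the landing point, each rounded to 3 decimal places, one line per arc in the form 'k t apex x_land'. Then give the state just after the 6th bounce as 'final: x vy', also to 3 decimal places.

1 4.763 33.576 50.346
2 4.081 20.427 93.487
3 3.184 12.428 127.138
4 2.483 7.561 153.385
5 1.937 4.600 173.857
6 1.511 2.799 189.826
final: 189.826 5.780

Arc 1: start y=10.970, vy=21.060 → t=4.763, apex=33.576, x_land=50.346, impact vy=-25.666
  bounce: vy ← 0.78·25.666 = 20.020
Arc 2: start y=0.000, vy=20.020 → t=4.081, apex=20.427, x_land=93.487, impact vy=-20.020
  bounce: vy ← 0.78·20.020 = 15.615
Arc 3: start y=0.000, vy=15.615 → t=3.184, apex=12.428, x_land=127.138, impact vy=-15.615
  bounce: vy ← 0.78·15.615 = 12.180
Arc 4: start y=0.000, vy=12.180 → t=2.483, apex=7.561, x_land=153.385, impact vy=-12.180
  bounce: vy ← 0.78·12.180 = 9.500
Arc 5: start y=0.000, vy=9.500 → t=1.937, apex=4.600, x_land=173.857, impact vy=-9.500
  bounce: vy ← 0.78·9.500 = 7.410
Arc 6: start y=0.000, vy=7.410 → t=1.511, apex=2.799, x_land=189.826, impact vy=-7.410
  bounce: vy ← 0.78·7.410 = 5.780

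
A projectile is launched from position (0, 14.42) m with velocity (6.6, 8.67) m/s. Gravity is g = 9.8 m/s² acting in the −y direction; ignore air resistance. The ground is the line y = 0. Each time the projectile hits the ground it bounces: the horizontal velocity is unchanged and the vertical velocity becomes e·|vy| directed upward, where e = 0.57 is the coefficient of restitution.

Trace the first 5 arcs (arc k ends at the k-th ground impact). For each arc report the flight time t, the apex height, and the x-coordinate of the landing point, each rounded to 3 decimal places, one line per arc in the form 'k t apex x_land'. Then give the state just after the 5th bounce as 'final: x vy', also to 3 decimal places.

1 2.815 18.255 18.578
2 2.200 5.931 33.101
3 1.254 1.927 41.379
4 0.715 0.626 46.097
5 0.407 0.203 48.786
final: 48.786 1.138

Arc 1: start y=14.420, vy=8.670 → t=2.815, apex=18.255, x_land=18.578, impact vy=-18.916
  bounce: vy ← 0.57·18.916 = 10.782
Arc 2: start y=0.000, vy=10.782 → t=2.200, apex=5.931, x_land=33.101, impact vy=-10.782
  bounce: vy ← 0.57·10.782 = 6.146
Arc 3: start y=0.000, vy=6.146 → t=1.254, apex=1.927, x_land=41.379, impact vy=-6.146
  bounce: vy ← 0.57·6.146 = 3.503
Arc 4: start y=0.000, vy=3.503 → t=0.715, apex=0.626, x_land=46.097, impact vy=-3.503
  bounce: vy ← 0.57·3.503 = 1.997
Arc 5: start y=0.000, vy=1.997 → t=0.407, apex=0.203, x_land=48.786, impact vy=-1.997
  bounce: vy ← 0.57·1.997 = 1.138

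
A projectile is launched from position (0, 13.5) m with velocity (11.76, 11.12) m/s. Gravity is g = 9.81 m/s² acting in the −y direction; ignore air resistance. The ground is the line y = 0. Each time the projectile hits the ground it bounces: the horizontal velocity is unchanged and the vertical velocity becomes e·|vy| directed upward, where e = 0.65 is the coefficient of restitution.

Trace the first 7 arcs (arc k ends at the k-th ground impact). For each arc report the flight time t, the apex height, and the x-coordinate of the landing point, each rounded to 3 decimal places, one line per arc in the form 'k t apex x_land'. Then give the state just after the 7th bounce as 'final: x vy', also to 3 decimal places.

1 3.143 19.802 36.960
2 2.612 8.367 67.677
3 1.698 3.535 87.644
4 1.104 1.493 100.622
5 0.717 0.631 109.058
6 0.466 0.267 114.541
7 0.303 0.113 118.106
final: 118.106 0.966

Arc 1: start y=13.500, vy=11.120 → t=3.143, apex=19.802, x_land=36.960, impact vy=-19.711
  bounce: vy ← 0.65·19.711 = 12.812
Arc 2: start y=0.000, vy=12.812 → t=2.612, apex=8.367, x_land=67.677, impact vy=-12.812
  bounce: vy ← 0.65·12.812 = 8.328
Arc 3: start y=0.000, vy=8.328 → t=1.698, apex=3.535, x_land=87.644, impact vy=-8.328
  bounce: vy ← 0.65·8.328 = 5.413
Arc 4: start y=0.000, vy=5.413 → t=1.104, apex=1.493, x_land=100.622, impact vy=-5.413
  bounce: vy ← 0.65·5.413 = 3.519
Arc 5: start y=0.000, vy=3.519 → t=0.717, apex=0.631, x_land=109.058, impact vy=-3.519
  bounce: vy ← 0.65·3.519 = 2.287
Arc 6: start y=0.000, vy=2.287 → t=0.466, apex=0.267, x_land=114.541, impact vy=-2.287
  bounce: vy ← 0.65·2.287 = 1.487
Arc 7: start y=0.000, vy=1.487 → t=0.303, apex=0.113, x_land=118.106, impact vy=-1.487
  bounce: vy ← 0.65·1.487 = 0.966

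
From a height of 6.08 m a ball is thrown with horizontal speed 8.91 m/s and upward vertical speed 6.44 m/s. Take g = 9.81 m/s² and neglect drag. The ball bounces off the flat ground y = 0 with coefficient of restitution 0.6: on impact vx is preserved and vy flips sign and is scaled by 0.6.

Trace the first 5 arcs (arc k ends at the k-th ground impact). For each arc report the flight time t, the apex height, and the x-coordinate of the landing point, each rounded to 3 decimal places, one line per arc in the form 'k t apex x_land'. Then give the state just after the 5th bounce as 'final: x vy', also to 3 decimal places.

Arc 1: start y=6.080, vy=6.440 → t=1.949, apex=8.194, x_land=17.365, impact vy=-12.679
  bounce: vy ← 0.6·12.679 = 7.608
Arc 2: start y=0.000, vy=7.608 → t=1.551, apex=2.950, x_land=31.184, impact vy=-7.608
  bounce: vy ← 0.6·7.608 = 4.565
Arc 3: start y=0.000, vy=4.565 → t=0.931, apex=1.062, x_land=39.476, impact vy=-4.565
  bounce: vy ← 0.6·4.565 = 2.739
Arc 4: start y=0.000, vy=2.739 → t=0.558, apex=0.382, x_land=44.451, impact vy=-2.739
  bounce: vy ← 0.6·2.739 = 1.643
Arc 5: start y=0.000, vy=1.643 → t=0.335, apex=0.138, x_land=47.436, impact vy=-1.643
  bounce: vy ← 0.6·1.643 = 0.986

1 1.949 8.194 17.365
2 1.551 2.950 31.184
3 0.931 1.062 39.476
4 0.558 0.382 44.451
5 0.335 0.138 47.436
final: 47.436 0.986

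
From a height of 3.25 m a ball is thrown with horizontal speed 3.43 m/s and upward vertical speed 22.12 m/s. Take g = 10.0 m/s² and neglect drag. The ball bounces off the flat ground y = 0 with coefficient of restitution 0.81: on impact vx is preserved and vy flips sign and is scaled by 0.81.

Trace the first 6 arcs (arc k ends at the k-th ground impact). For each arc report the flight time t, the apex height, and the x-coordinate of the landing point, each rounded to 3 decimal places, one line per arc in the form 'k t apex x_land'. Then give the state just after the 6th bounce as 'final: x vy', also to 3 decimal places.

1 4.566 27.715 15.663
2 3.814 18.184 28.745
3 3.089 11.930 39.341
4 2.502 7.827 47.924
5 2.027 5.136 54.877
6 1.642 3.369 60.508
final: 60.508 6.649

Arc 1: start y=3.250, vy=22.120 → t=4.566, apex=27.715, x_land=15.663, impact vy=-23.543
  bounce: vy ← 0.81·23.543 = 19.070
Arc 2: start y=0.000, vy=19.070 → t=3.814, apex=18.184, x_land=28.745, impact vy=-19.070
  bounce: vy ← 0.81·19.070 = 15.447
Arc 3: start y=0.000, vy=15.447 → t=3.089, apex=11.930, x_land=39.341, impact vy=-15.447
  bounce: vy ← 0.81·15.447 = 12.512
Arc 4: start y=0.000, vy=12.512 → t=2.502, apex=7.827, x_land=47.924, impact vy=-12.512
  bounce: vy ← 0.81·12.512 = 10.135
Arc 5: start y=0.000, vy=10.135 → t=2.027, apex=5.136, x_land=54.877, impact vy=-10.135
  bounce: vy ← 0.81·10.135 = 8.209
Arc 6: start y=0.000, vy=8.209 → t=1.642, apex=3.369, x_land=60.508, impact vy=-8.209
  bounce: vy ← 0.81·8.209 = 6.649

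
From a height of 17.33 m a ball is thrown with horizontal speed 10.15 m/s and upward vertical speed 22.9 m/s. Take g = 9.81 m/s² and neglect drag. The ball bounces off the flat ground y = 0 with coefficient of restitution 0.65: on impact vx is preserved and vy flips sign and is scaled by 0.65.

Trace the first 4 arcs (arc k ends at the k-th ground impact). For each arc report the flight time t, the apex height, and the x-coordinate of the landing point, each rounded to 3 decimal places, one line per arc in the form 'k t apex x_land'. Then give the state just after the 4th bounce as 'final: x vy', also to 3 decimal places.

1 5.331 44.058 54.114
2 3.896 18.615 93.660
3 2.533 7.865 119.365
4 1.646 3.323 136.073
final: 136.073 5.248

Arc 1: start y=17.330, vy=22.900 → t=5.331, apex=44.058, x_land=54.114, impact vy=-29.401
  bounce: vy ← 0.65·29.401 = 19.111
Arc 2: start y=0.000, vy=19.111 → t=3.896, apex=18.615, x_land=93.660, impact vy=-19.111
  bounce: vy ← 0.65·19.111 = 12.422
Arc 3: start y=0.000, vy=12.422 → t=2.533, apex=7.865, x_land=119.365, impact vy=-12.422
  bounce: vy ← 0.65·12.422 = 8.074
Arc 4: start y=0.000, vy=8.074 → t=1.646, apex=3.323, x_land=136.073, impact vy=-8.074
  bounce: vy ← 0.65·8.074 = 5.248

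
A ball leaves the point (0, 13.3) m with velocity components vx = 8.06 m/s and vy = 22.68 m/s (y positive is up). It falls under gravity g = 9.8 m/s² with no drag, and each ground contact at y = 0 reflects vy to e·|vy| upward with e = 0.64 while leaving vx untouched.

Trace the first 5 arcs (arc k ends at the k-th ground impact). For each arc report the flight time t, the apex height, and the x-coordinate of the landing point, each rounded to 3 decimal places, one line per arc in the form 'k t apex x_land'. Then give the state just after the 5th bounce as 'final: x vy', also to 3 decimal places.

Arc 1: start y=13.300, vy=22.680 → t=5.155, apex=39.544, x_land=41.550, impact vy=-27.840
  bounce: vy ← 0.64·27.840 = 17.818
Arc 2: start y=0.000, vy=17.818 → t=3.636, apex=16.197, x_land=70.858, impact vy=-17.818
  bounce: vy ← 0.64·17.818 = 11.403
Arc 3: start y=0.000, vy=11.403 → t=2.327, apex=6.634, x_land=89.615, impact vy=-11.403
  bounce: vy ← 0.64·11.403 = 7.298
Arc 4: start y=0.000, vy=7.298 → t=1.489, apex=2.717, x_land=101.620, impact vy=-7.298
  bounce: vy ← 0.64·7.298 = 4.671
Arc 5: start y=0.000, vy=4.671 → t=0.953, apex=1.113, x_land=109.303, impact vy=-4.671
  bounce: vy ← 0.64·4.671 = 2.989

1 5.155 39.544 41.550
2 3.636 16.197 70.858
3 2.327 6.634 89.615
4 1.489 2.717 101.620
5 0.953 1.113 109.303
final: 109.303 2.989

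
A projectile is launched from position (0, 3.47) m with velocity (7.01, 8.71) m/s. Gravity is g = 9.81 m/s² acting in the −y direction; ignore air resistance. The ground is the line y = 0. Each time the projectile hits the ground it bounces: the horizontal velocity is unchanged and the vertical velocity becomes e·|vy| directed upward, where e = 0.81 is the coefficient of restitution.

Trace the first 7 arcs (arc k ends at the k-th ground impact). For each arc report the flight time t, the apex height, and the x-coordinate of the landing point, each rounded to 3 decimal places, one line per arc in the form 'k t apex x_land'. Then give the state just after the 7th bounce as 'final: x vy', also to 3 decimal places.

Arc 1: start y=3.470, vy=8.710 → t=2.111, apex=7.337, x_land=14.797, impact vy=-11.998
  bounce: vy ← 0.81·11.998 = 9.718
Arc 2: start y=0.000, vy=9.718 → t=1.981, apex=4.814, x_land=28.686, impact vy=-9.718
  bounce: vy ← 0.81·9.718 = 7.872
Arc 3: start y=0.000, vy=7.872 → t=1.605, apex=3.158, x_land=39.936, impact vy=-7.872
  bounce: vy ← 0.81·7.872 = 6.376
Arc 4: start y=0.000, vy=6.376 → t=1.300, apex=2.072, x_land=49.048, impact vy=-6.376
  bounce: vy ← 0.81·6.376 = 5.165
Arc 5: start y=0.000, vy=5.165 → t=1.053, apex=1.360, x_land=56.429, impact vy=-5.165
  bounce: vy ← 0.81·5.165 = 4.183
Arc 6: start y=0.000, vy=4.183 → t=0.853, apex=0.892, x_land=62.408, impact vy=-4.183
  bounce: vy ← 0.81·4.183 = 3.389
Arc 7: start y=0.000, vy=3.389 → t=0.691, apex=0.585, x_land=67.251, impact vy=-3.389
  bounce: vy ← 0.81·3.389 = 2.745

1 2.111 7.337 14.797
2 1.981 4.814 28.686
3 1.605 3.158 39.936
4 1.300 2.072 49.048
5 1.053 1.360 56.429
6 0.853 0.892 62.408
7 0.691 0.585 67.251
final: 67.251 2.745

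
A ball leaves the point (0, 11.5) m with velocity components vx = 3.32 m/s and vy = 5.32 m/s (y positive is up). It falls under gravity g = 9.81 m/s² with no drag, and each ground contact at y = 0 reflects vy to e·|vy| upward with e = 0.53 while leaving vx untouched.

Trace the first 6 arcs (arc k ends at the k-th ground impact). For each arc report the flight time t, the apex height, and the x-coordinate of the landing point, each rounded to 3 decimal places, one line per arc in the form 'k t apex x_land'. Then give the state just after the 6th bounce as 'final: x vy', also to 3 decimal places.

1 2.167 12.943 7.193
2 1.722 3.636 12.910
3 0.913 1.021 15.940
4 0.484 0.287 17.546
5 0.256 0.081 18.397
6 0.136 0.023 18.848
final: 18.848 0.353

Arc 1: start y=11.500, vy=5.320 → t=2.167, apex=12.943, x_land=7.193, impact vy=-15.935
  bounce: vy ← 0.53·15.935 = 8.446
Arc 2: start y=0.000, vy=8.446 → t=1.722, apex=3.636, x_land=12.910, impact vy=-8.446
  bounce: vy ← 0.53·8.446 = 4.476
Arc 3: start y=0.000, vy=4.476 → t=0.913, apex=1.021, x_land=15.940, impact vy=-4.476
  bounce: vy ← 0.53·4.476 = 2.372
Arc 4: start y=0.000, vy=2.372 → t=0.484, apex=0.287, x_land=17.546, impact vy=-2.372
  bounce: vy ← 0.53·2.372 = 1.257
Arc 5: start y=0.000, vy=1.257 → t=0.256, apex=0.081, x_land=18.397, impact vy=-1.257
  bounce: vy ← 0.53·1.257 = 0.666
Arc 6: start y=0.000, vy=0.666 → t=0.136, apex=0.023, x_land=18.848, impact vy=-0.666
  bounce: vy ← 0.53·0.666 = 0.353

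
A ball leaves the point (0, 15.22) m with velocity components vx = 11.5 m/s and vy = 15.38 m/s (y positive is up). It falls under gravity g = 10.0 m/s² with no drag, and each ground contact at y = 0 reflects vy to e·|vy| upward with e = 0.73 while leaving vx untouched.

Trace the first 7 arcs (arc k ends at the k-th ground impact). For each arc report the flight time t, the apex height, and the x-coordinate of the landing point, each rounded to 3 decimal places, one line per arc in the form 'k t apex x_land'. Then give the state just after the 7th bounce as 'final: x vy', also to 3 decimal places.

1 3.864 27.047 44.434
2 3.396 14.413 83.484
3 2.479 7.681 111.991
4 1.810 4.093 132.801
5 1.321 2.181 147.993
6 0.964 1.162 159.082
7 0.704 0.619 167.178
final: 167.178 2.569

Arc 1: start y=15.220, vy=15.380 → t=3.864, apex=27.047, x_land=44.434, impact vy=-23.258
  bounce: vy ← 0.73·23.258 = 16.978
Arc 2: start y=0.000, vy=16.978 → t=3.396, apex=14.413, x_land=83.484, impact vy=-16.978
  bounce: vy ← 0.73·16.978 = 12.394
Arc 3: start y=0.000, vy=12.394 → t=2.479, apex=7.681, x_land=111.991, impact vy=-12.394
  bounce: vy ← 0.73·12.394 = 9.048
Arc 4: start y=0.000, vy=9.048 → t=1.810, apex=4.093, x_land=132.801, impact vy=-9.048
  bounce: vy ← 0.73·9.048 = 6.605
Arc 5: start y=0.000, vy=6.605 → t=1.321, apex=2.181, x_land=147.993, impact vy=-6.605
  bounce: vy ← 0.73·6.605 = 4.822
Arc 6: start y=0.000, vy=4.822 → t=0.964, apex=1.162, x_land=159.082, impact vy=-4.822
  bounce: vy ← 0.73·4.822 = 3.520
Arc 7: start y=0.000, vy=3.520 → t=0.704, apex=0.619, x_land=167.178, impact vy=-3.520
  bounce: vy ← 0.73·3.520 = 2.569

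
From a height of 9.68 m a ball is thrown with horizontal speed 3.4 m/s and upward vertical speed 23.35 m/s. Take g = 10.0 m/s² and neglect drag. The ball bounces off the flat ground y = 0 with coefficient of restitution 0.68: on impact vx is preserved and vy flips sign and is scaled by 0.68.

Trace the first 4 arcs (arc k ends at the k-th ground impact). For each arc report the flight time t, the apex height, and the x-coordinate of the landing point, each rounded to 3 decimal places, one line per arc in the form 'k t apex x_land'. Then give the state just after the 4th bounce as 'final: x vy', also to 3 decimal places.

1 5.053 36.941 17.181
2 3.697 17.082 29.749
3 2.514 7.899 38.296
4 1.709 3.652 44.108
final: 44.108 5.812

Arc 1: start y=9.680, vy=23.350 → t=5.053, apex=36.941, x_land=17.181, impact vy=-27.181
  bounce: vy ← 0.68·27.181 = 18.483
Arc 2: start y=0.000, vy=18.483 → t=3.697, apex=17.082, x_land=29.749, impact vy=-18.483
  bounce: vy ← 0.68·18.483 = 12.569
Arc 3: start y=0.000, vy=12.569 → t=2.514, apex=7.899, x_land=38.296, impact vy=-12.569
  bounce: vy ← 0.68·12.569 = 8.547
Arc 4: start y=0.000, vy=8.547 → t=1.709, apex=3.652, x_land=44.108, impact vy=-8.547
  bounce: vy ← 0.68·8.547 = 5.812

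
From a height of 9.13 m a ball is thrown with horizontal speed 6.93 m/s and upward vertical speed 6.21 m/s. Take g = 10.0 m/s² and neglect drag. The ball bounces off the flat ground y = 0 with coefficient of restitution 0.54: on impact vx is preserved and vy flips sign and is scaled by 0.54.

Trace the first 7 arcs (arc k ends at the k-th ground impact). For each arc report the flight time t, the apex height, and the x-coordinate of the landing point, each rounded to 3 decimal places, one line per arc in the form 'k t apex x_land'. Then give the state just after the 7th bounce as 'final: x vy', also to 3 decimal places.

Arc 1: start y=9.130, vy=6.210 → t=2.108, apex=11.058, x_land=14.610, impact vy=-14.872
  bounce: vy ← 0.54·14.872 = 8.031
Arc 2: start y=0.000, vy=8.031 → t=1.606, apex=3.225, x_land=25.740, impact vy=-8.031
  bounce: vy ← 0.54·8.031 = 4.337
Arc 3: start y=0.000, vy=4.337 → t=0.867, apex=0.940, x_land=31.750, impact vy=-4.337
  bounce: vy ← 0.54·4.337 = 2.342
Arc 4: start y=0.000, vy=2.342 → t=0.468, apex=0.274, x_land=34.996, impact vy=-2.342
  bounce: vy ← 0.54·2.342 = 1.265
Arc 5: start y=0.000, vy=1.265 → t=0.253, apex=0.080, x_land=36.749, impact vy=-1.265
  bounce: vy ← 0.54·1.265 = 0.683
Arc 6: start y=0.000, vy=0.683 → t=0.137, apex=0.023, x_land=37.695, impact vy=-0.683
  bounce: vy ← 0.54·0.683 = 0.369
Arc 7: start y=0.000, vy=0.369 → t=0.074, apex=0.007, x_land=38.206, impact vy=-0.369
  bounce: vy ← 0.54·0.369 = 0.199

1 2.108 11.058 14.610
2 1.606 3.225 25.740
3 0.867 0.940 31.750
4 0.468 0.274 34.996
5 0.253 0.080 36.749
6 0.137 0.023 37.695
7 0.074 0.007 38.206
final: 38.206 0.199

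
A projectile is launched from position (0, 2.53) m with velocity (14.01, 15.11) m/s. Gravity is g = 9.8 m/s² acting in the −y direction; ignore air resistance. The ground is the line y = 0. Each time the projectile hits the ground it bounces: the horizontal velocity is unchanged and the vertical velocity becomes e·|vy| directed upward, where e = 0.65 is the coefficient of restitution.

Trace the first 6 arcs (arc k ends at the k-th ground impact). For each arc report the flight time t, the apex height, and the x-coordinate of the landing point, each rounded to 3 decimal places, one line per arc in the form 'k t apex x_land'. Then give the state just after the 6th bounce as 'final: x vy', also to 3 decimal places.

1 3.243 14.179 45.433
2 2.211 5.990 76.414
3 1.437 2.531 96.552
4 0.934 1.069 109.642
5 0.607 0.452 118.150
6 0.395 0.191 123.680
final: 123.680 1.257

Arc 1: start y=2.530, vy=15.110 → t=3.243, apex=14.179, x_land=45.433, impact vy=-16.670
  bounce: vy ← 0.65·16.670 = 10.836
Arc 2: start y=0.000, vy=10.836 → t=2.211, apex=5.990, x_land=76.414, impact vy=-10.836
  bounce: vy ← 0.65·10.836 = 7.043
Arc 3: start y=0.000, vy=7.043 → t=1.437, apex=2.531, x_land=96.552, impact vy=-7.043
  bounce: vy ← 0.65·7.043 = 4.578
Arc 4: start y=0.000, vy=4.578 → t=0.934, apex=1.069, x_land=109.642, impact vy=-4.578
  bounce: vy ← 0.65·4.578 = 2.976
Arc 5: start y=0.000, vy=2.976 → t=0.607, apex=0.452, x_land=118.150, impact vy=-2.976
  bounce: vy ← 0.65·2.976 = 1.934
Arc 6: start y=0.000, vy=1.934 → t=0.395, apex=0.191, x_land=123.680, impact vy=-1.934
  bounce: vy ← 0.65·1.934 = 1.257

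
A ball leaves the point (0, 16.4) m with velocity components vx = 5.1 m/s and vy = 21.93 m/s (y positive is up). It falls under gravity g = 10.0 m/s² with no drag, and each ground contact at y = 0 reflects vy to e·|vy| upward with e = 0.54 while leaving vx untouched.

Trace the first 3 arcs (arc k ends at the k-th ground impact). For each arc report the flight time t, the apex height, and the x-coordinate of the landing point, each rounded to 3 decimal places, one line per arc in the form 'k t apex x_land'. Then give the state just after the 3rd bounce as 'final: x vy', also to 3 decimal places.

1 5.037 40.446 25.690
2 3.072 11.794 41.355
3 1.659 3.439 49.815
final: 49.815 4.479

Arc 1: start y=16.400, vy=21.930 → t=5.037, apex=40.446, x_land=25.690, impact vy=-28.442
  bounce: vy ← 0.54·28.442 = 15.358
Arc 2: start y=0.000, vy=15.358 → t=3.072, apex=11.794, x_land=41.355, impact vy=-15.358
  bounce: vy ← 0.54·15.358 = 8.294
Arc 3: start y=0.000, vy=8.294 → t=1.659, apex=3.439, x_land=49.815, impact vy=-8.294
  bounce: vy ← 0.54·8.294 = 4.479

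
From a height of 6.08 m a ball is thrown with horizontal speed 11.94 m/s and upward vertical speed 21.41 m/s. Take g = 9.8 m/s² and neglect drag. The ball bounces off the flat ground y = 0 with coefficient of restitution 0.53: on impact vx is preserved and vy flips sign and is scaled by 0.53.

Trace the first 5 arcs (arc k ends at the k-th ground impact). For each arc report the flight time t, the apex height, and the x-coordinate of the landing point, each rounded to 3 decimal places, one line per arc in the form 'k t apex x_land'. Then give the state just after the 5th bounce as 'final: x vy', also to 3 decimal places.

Arc 1: start y=6.080, vy=21.410 → t=4.637, apex=29.467, x_land=55.366, impact vy=-24.032
  bounce: vy ← 0.53·24.032 = 12.737
Arc 2: start y=0.000, vy=12.737 → t=2.599, apex=8.277, x_land=86.403, impact vy=-12.737
  bounce: vy ← 0.53·12.737 = 6.751
Arc 3: start y=0.000, vy=6.751 → t=1.378, apex=2.325, x_land=102.852, impact vy=-6.751
  bounce: vy ← 0.53·6.751 = 3.578
Arc 4: start y=0.000, vy=3.578 → t=0.730, apex=0.653, x_land=111.571, impact vy=-3.578
  bounce: vy ← 0.53·3.578 = 1.896
Arc 5: start y=0.000, vy=1.896 → t=0.387, apex=0.183, x_land=116.191, impact vy=-1.896
  bounce: vy ← 0.53·1.896 = 1.005

1 4.637 29.467 55.366
2 2.599 8.277 86.403
3 1.378 2.325 102.852
4 0.730 0.653 111.571
5 0.387 0.183 116.191
final: 116.191 1.005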